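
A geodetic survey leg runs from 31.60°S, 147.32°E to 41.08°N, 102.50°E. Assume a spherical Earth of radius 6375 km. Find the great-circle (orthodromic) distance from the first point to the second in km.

9304 km

cos σ = sin φ₁ sin φ₂ + cos φ₁ cos φ₂ cos Δλ
      = sin(-31.60°)sin(41.08°) + cos(-31.60°)cos(41.08°)cos(-44.82°) = 0.1111
σ = 83.622° → d = Rσ = 6375·1.45948 = 9304 km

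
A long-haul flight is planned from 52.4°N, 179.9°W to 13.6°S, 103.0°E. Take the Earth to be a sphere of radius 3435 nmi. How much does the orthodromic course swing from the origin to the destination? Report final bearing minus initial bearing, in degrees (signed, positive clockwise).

-35.0°

At departure: θ₁ = atan2(sin Δλ cos φ₂, cos φ₁ sin φ₂ − sin φ₁ cos φ₂ cos Δλ) = 251.59°
At arrival: θ₂ = atan2(sin Δλ cos φ₁, −cos φ₂ sin φ₁ + sin φ₂ cos φ₁ cos Δλ) = 216.56°
Δθ = θ₂ − θ₁ = -35.0°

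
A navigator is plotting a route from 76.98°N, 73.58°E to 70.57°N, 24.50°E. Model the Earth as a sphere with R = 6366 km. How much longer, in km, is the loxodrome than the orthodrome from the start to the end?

Great circle: cos σ = sin φ₁ sin φ₂ + cos φ₁ cos φ₂ cos Δλ,  σ = 0.2541 rad → d_gc = 1617.52 km
Rhumb line: Δψ = -0.4057, q = Δφ/Δψ = 0.2758, d_rh = R√(Δφ²+q²Δλ²) = 1664.01 km
Excess = 1664.01 − 1617.52 = 46.49 ≈ 46 km

46 km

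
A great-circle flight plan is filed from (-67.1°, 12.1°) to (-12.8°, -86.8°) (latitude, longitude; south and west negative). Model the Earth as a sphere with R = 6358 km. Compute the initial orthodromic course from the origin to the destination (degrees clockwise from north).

N = sin Δλ·cos φ₂ = -0.9634;  D = cos φ₁ sin φ₂ − sin φ₁ cos φ₂ cos Δλ = -0.2252
initial course = atan2(N, D) = 256.84°

256.8°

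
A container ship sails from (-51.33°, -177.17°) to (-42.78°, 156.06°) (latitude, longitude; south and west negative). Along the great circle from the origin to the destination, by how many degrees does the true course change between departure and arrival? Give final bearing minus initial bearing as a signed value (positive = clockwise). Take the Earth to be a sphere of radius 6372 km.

Initial bearing θ₁ = atan2(sin Δλ cos φ₂, cos φ₁ sin φ₂ − sin φ₁ cos φ₂ cos Δλ) = 284.79°
Final bearing θ₂ = (initial bearing from the destination back to the start) + 180° = 304.60°
Δθ = θ₂ − θ₁ = +19.8°

+19.8°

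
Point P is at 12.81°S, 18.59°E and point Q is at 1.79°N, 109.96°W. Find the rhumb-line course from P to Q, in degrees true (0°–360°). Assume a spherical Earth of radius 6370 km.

276.5°

Meridional parts: M(φ₁)=-0.2255, M(φ₂)=+0.0312 → ΔM = +0.2567;  Δλ = -2.2436 rad
tan C = Δλ / ΔM = -8.7399 → C = 276.53°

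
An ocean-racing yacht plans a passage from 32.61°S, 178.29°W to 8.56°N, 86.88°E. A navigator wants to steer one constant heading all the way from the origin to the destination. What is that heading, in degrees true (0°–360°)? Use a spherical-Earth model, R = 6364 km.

Meridional parts: M(φ₁)=-0.6026, M(φ₂)=+0.1500 → ΔM = +0.7526;  Δλ = -1.6551 rad
tan C = Δλ / ΔM = -2.1992 → C = 294.45°

294.5°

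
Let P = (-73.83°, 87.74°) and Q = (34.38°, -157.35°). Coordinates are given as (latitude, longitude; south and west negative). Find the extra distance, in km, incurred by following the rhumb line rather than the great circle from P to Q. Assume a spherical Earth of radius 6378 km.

791 km

Great circle: cos σ = sin φ₁ sin φ₂ + cos φ₁ cos φ₂ cos Δλ,  σ = 2.2642 rad → d_gc = 14441.0 km
Rhumb line: Δψ = +2.5912, q = Δφ/Δψ = 0.7289, d_rh = R√(Δφ²+q²Δλ²) = 15232.1 km
Excess = 15232.1 − 14441.0 = 791.1 ≈ 791 km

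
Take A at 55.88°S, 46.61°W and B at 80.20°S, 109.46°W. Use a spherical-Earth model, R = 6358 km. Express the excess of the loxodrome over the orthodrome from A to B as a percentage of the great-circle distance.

4.3%

Great circle: σ = 0.5368 rad → d_gc = Rσ = 3412.9 km
Rhumb: Δφ = -0.4245, Δλ = -1.0969, Δψ = -1.2752, q = Δφ/Δψ = 0.3329 → d_rh = R√(Δφ²+q²Δλ²) = 3559.8 km
Excess = (3559.8 − 3412.9) / 3412.9 = 146.9 / 3412.9 = 4.30% ≈ 4.3%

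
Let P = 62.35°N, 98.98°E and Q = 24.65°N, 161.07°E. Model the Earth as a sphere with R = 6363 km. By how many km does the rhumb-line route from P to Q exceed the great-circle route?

162 km

Great circle: cos σ = sin φ₁ sin φ₂ + cos φ₁ cos φ₂ cos Δλ,  σ = 0.9681 rad → d_gc = 6160.0 km
Rhumb line: Δψ = -0.9579, q = Δφ/Δψ = 0.6869, d_rh = R√(Δφ²+q²Δλ²) = 6321.6 km
Excess = 6321.6 − 6160.0 = 161.6 ≈ 162 km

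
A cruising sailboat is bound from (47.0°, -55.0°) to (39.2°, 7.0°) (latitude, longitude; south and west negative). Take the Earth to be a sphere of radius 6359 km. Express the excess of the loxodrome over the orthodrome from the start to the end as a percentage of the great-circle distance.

Great circle: σ = 0.7808 rad → d_gc = Rσ = 4965.0 km
Rhumb: Δφ = -0.1361, Δλ = +1.0821, Δψ = -0.1868, q = Δφ/Δψ = 0.7286 → d_rh = R√(Δφ²+q²Δλ²) = 5087.8 km
Excess = (5087.8 − 4965.0) / 4965.0 = 122.8 / 4965.0 = 2.47% ≈ 2.5%

2.5%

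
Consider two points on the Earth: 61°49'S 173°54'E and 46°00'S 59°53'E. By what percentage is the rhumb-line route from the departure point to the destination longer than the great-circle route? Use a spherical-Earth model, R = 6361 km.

13.4%

Great circle: σ = 1.0466 rad → d_gc = Rσ = 6657.4 km
Rhumb: Δφ = +0.2761, Δλ = -1.9900, Δψ = +0.4759, q = Δφ/Δψ = 0.5800 → d_rh = R√(Δφ²+q²Δλ²) = 7549.4 km
Excess = (7549.4 − 6657.4) / 6657.4 = 892.0 / 6657.4 = 13.40% ≈ 13.4%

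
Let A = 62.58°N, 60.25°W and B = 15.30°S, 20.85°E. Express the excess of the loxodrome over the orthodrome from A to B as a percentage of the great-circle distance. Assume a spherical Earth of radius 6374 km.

2.3%

Great circle: σ = 1.7371 rad → d_gc = Rσ = 11072.1 km
Rhumb: Δφ = -1.3593, Δλ = +1.4155, Δψ = -1.6810, q = Δφ/Δψ = 0.8086 → d_rh = R√(Δφ²+q²Δλ²) = 11326.3 km
Excess = (11326.3 − 11072.1) / 11072.1 = 254.2 / 11072.1 = 2.30% ≈ 2.3%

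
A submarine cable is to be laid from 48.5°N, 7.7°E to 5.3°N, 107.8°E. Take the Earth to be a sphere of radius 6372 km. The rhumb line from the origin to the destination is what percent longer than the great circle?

3.8%

Great circle: σ = 1.6173 rad → d_gc = Rσ = 10305.7 km
Rhumb: Δφ = -0.7540, Δλ = +1.7471, Δψ = -0.8779, q = Δφ/Δψ = 0.8588 → d_rh = R√(Δφ²+q²Δλ²) = 10699.9 km
Excess = (10699.9 − 10305.7) / 10305.7 = 394.2 / 10305.7 = 3.83% ≈ 3.8%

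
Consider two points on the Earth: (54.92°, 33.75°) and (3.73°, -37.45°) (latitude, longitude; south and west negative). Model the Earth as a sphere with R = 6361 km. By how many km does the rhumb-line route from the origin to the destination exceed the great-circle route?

Great circle: cos σ = sin φ₁ sin φ₂ + cos φ₁ cos φ₂ cos Δλ,  σ = 1.3304 rad → d_gc = 8462.87 km
Rhumb line: Δψ = -1.0867, q = Δφ/Δψ = 0.8222, d_rh = R√(Δφ²+q²Δλ²) = 8633.44 km
Excess = 8633.44 − 8462.87 = 170.57 ≈ 171 km

171 km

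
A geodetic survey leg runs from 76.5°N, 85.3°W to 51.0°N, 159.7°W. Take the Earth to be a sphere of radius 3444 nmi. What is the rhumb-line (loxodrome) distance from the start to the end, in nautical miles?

2377 nmi

Rhumb course C = atan2(Δλ, Δψ) with Δψ = ln[tan(π/4+φ₂/2)/tan(π/4+φ₁/2)] = -1.0959, Δλ = -1.2985 → C = 229.84°
d = R·|Δφ| / |cos C| = 3444·0.44506 / 0.64497 = 2377 nmi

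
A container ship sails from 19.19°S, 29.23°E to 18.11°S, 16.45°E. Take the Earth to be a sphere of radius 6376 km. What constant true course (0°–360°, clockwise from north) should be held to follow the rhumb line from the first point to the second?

Meridional parts: M(φ₁)=-0.3414, M(φ₂)=-0.3215 → ΔM = +0.0199;  Δλ = -0.2231 rad
tan C = Δλ / ΔM = -11.2118 → C = 275.10°

275.1°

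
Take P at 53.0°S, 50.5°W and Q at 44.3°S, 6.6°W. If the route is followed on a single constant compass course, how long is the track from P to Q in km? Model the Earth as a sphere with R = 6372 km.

Rhumb course C = atan2(Δλ, Δψ) with Δψ = ln[tan(π/4+φ₂/2)/tan(π/4+φ₁/2)] = +0.2306, Δλ = +0.7662 → C = 73.25°
d = R·|Δφ| / |cos C| = 6372·0.15184 / 0.28823 = 3357 km

3357 km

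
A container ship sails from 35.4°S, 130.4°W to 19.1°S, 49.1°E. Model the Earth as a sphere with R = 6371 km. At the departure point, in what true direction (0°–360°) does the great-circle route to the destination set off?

179.4°

θ = atan2( sin Δλ·cos φ₂ ,  cos φ₁ sin φ₂ − sin φ₁ cos φ₂ cos Δλ )
  = atan2(+0.0082, -0.8141) = 179.42°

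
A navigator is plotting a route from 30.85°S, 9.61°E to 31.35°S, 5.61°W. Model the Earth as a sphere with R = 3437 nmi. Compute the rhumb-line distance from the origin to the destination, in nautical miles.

782 nmi

Δψ = ln[tan(π/4+φ₂/2)/tan(π/4+φ₁/2)] = -0.0102;  Δφ = -0.0087 rad,  Δλ = -0.2656 rad
q = Δφ/Δψ = 0.8563
d = R·√(Δφ² + q²Δλ²) = 3437·0.22762 = 782 nmi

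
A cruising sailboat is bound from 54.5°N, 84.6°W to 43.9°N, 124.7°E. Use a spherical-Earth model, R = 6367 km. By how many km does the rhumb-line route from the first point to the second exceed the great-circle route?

Great circle: cos σ = sin φ₁ sin φ₂ + cos φ₁ cos φ₂ cos Δλ,  σ = 1.3698 rad → d_gc = 8721.7 km
Rhumb line: Δψ = -0.2846, q = Δφ/Δψ = 0.6500, d_rh = R√(Δφ²+q²Δλ²) = 10948.3 km
Excess = 10948.3 − 8721.7 = 2226.6 ≈ 2227 km

2227 km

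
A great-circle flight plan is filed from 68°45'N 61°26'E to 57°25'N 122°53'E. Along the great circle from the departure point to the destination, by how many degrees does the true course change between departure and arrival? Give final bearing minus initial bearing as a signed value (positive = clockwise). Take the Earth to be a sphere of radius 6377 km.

+56.1°

Initial bearing θ₁ = atan2(sin Δλ cos φ₂, cos φ₁ sin φ₂ − sin φ₁ cos φ₂ cos Δλ) = 82.11°
Final bearing θ₂ = (initial bearing from the destination back to the start) + 180° = 138.19°
Δθ = θ₂ − θ₁ = +56.1°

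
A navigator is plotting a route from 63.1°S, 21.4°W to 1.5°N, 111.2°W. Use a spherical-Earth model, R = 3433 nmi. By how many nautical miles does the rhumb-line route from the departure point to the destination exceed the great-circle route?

Great circle: cos σ = sin φ₁ sin φ₂ + cos φ₁ cos φ₂ cos Δλ,  σ = 1.5926 rad → d_gc = 5467.3 nmi
Rhumb line: Δψ = +1.4568, q = Δφ/Δψ = 0.7739, d_rh = R√(Δφ²+q²Δλ²) = 5685.3 nmi
Excess = 5685.3 − 5467.3 = 218.0 ≈ 218 nmi

218 nmi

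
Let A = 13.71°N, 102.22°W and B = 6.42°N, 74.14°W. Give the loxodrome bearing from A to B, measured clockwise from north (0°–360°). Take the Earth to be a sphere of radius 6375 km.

104.8°

Δψ = ln[tan(π/4+φ₂/2)/tan(π/4+φ₁/2)] = -0.1293
Δλ = +0.4901 rad (taken the short way round)
course = atan2(Δλ, Δψ) = 104.78°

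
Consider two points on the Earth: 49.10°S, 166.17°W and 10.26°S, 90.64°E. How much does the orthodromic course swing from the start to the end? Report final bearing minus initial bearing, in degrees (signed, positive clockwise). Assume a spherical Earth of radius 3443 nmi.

At departure: θ₁ = atan2(sin Δλ cos φ₂, cos φ₁ sin φ₂ − sin φ₁ cos φ₂ cos Δλ) = 253.36°
At arrival: θ₂ = atan2(sin Δλ cos φ₁, −cos φ₂ sin φ₁ + sin φ₂ cos φ₁ cos Δλ) = 320.39°
Δθ = θ₂ − θ₁ = +67.0°

+67.0°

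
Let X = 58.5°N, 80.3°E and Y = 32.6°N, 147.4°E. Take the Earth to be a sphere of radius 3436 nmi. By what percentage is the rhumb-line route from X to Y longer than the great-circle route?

Great circle: σ = 0.8884 rad → d_gc = Rσ = 3052.5 nmi
Rhumb: Δφ = -0.4520, Δλ = +1.1711, Δψ = -0.6633, q = Δφ/Δψ = 0.6815 → d_rh = R√(Δφ²+q²Δλ²) = 3151.6 nmi
Excess = (3151.6 − 3052.5) / 3052.5 = 99.1 / 3052.5 = 3.247% ≈ 3.2%

3.2%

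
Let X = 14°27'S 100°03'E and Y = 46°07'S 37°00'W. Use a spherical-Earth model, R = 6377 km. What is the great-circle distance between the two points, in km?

cos σ = sin φ₁ sin φ₂ + cos φ₁ cos φ₂ cos Δλ
      = sin(-14.45°)sin(-46.12°) + cos(-14.45°)cos(-46.12°)cos(-137.05°) = -0.3115
σ = 108.148° → d = Rσ = 6377·1.88754 = 12037 km

12037 km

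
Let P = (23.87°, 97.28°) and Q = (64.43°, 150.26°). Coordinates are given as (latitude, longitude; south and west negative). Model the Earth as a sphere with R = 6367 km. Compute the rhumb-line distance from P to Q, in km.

Δψ = ln[tan(π/4+φ₂/2)/tan(π/4+φ₁/2)] = +1.0539;  Δφ = +0.7079 rad,  Δλ = +0.9247 rad
q = Δφ/Δψ = 0.6717
d = R·√(Δφ² + q²Δλ²) = 6367·0.94174 = 5996 km

5996 km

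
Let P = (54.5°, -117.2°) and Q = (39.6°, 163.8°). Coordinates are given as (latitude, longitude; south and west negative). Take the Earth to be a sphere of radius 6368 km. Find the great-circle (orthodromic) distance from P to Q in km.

5871 km

Haversine: a = sin²(Δφ/2)+cos φ₁ cos φ₂ sin²(Δλ/2) = 0.19784;  σ = 2·atan2(√a,√(1−a))
σ = 52.821° → d = Rσ = 6368·0.92189 = 5871 km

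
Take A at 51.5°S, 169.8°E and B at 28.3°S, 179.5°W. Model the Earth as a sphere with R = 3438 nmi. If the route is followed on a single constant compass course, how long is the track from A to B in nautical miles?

Rhumb course C = atan2(Δλ, Δψ) with Δψ = ln[tan(π/4+φ₂/2)/tan(π/4+φ₁/2)] = +0.5367, Δλ = +0.1868 → C = 19.18°
d = R·|Δφ| / |cos C| = 3438·0.40492 / 0.94446 = 1474 nmi

1474 nmi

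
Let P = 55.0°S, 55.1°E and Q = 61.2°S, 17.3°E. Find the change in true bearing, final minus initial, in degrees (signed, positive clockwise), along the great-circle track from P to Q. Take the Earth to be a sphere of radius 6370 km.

Initial bearing θ₁ = atan2(sin Δλ cos φ₂, cos φ₁ sin φ₂ − sin φ₁ cos φ₂ cos Δλ) = 237.13°
Final bearing θ₂ = (initial bearing from the destination back to the start) + 180° = 269.59°
Δθ = θ₂ − θ₁ = +32.5°

+32.5°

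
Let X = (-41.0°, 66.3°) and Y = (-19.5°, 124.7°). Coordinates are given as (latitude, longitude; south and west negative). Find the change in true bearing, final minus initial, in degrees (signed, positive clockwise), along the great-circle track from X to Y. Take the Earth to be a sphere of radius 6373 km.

Initial bearing θ₁ = atan2(sin Δλ cos φ₂, cos φ₁ sin φ₂ − sin φ₁ cos φ₂ cos Δλ) = 84.87°
Final bearing θ₂ = (initial bearing from the destination back to the start) + 180° = 52.88°
Δθ = θ₂ − θ₁ = -32.0°

-32.0°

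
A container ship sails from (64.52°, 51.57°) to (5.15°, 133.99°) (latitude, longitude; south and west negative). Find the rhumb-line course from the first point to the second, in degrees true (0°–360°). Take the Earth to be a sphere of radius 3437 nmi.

134.2°

Δψ = ln[tan(π/4+φ₂/2)/tan(π/4+φ₁/2)] = -1.3968
Δλ = +1.4385 rad (taken the short way round)
course = atan2(Δλ, Δψ) = 134.16°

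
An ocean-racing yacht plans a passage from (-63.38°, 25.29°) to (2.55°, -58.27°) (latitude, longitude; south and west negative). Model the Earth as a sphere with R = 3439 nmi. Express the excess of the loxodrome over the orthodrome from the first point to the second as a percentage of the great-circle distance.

Great circle: σ = 1.5604 rad → d_gc = Rσ = 5366.1 nmi
Rhumb: Δφ = +1.1507, Δλ = -1.4584, Δψ = +1.4860, q = Δφ/Δψ = 0.7744 → d_rh = R√(Δφ²+q²Δλ²) = 5544.6 nmi
Excess = (5544.6 − 5366.1) / 5366.1 = 178.5 / 5366.1 = 3.33% ≈ 3.3%

3.3%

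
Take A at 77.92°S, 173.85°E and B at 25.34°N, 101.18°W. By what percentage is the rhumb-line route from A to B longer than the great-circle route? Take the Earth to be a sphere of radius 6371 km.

3.6%

Great circle: σ = 1.9844 rad → d_gc = Rσ = 12642.7 km
Rhumb: Δφ = +1.8022, Δλ = +1.4830, Δψ = +2.7035, q = Δφ/Δψ = 0.6666 → d_rh = R√(Δφ²+q²Δλ²) = 13096.0 km
Excess = (13096.0 − 12642.7) / 12642.7 = 453.3 / 12642.7 = 3.59% ≈ 3.6%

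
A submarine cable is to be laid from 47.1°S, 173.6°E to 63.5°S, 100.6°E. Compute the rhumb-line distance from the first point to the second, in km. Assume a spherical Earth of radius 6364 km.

Rhumb course C = atan2(Δλ, Δψ) with Δψ = ln[tan(π/4+φ₂/2)/tan(π/4+φ₁/2)] = -0.5120, Δλ = -1.2741 → C = 248.11°
d = R·|Δφ| / |cos C| = 6364·0.28623 / 0.37286 = 4885 km

4885 km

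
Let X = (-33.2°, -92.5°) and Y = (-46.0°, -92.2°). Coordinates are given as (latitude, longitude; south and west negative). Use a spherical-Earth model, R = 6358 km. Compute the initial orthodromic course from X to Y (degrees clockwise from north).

θ = atan2( sin Δλ·cos φ₂ ,  cos φ₁ sin φ₂ − sin φ₁ cos φ₂ cos Δλ )
  = atan2(+0.0036, -0.2216) = 179.06°

179.1°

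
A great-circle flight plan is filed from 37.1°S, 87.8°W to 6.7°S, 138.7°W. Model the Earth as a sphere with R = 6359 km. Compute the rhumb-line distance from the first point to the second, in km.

6164 km

Δψ = ln[tan(π/4+φ₂/2)/tan(π/4+φ₁/2)] = +0.5810;  Δφ = +0.5306 rad,  Δλ = -0.8884 rad
q = Δφ/Δψ = 0.9133
d = R·√(Δφ² + q²Δλ²) = 6359·0.96941 = 6164 km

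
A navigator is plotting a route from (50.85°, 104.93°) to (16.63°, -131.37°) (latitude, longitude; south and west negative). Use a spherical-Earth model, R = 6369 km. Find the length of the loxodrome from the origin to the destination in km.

Δψ = ln[tan(π/4+φ₂/2)/tan(π/4+φ₁/2)] = -0.7396;  Δφ = -0.5973 rad,  Δλ = +2.1590 rad
q = Δφ/Δψ = 0.8076
d = R·√(Δφ² + q²Δλ²) = 6369·1.84300 = 11738 km

11738 km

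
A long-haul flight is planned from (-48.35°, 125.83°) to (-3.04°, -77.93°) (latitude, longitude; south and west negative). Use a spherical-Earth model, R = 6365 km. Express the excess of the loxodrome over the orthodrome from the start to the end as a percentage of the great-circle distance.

Great circle: σ = 2.1746 rad → d_gc = Rσ = 13841.2 km
Rhumb: Δφ = +0.7908, Δλ = +2.7269, Δψ = +0.9135, q = Δφ/Δψ = 0.8656 → d_rh = R√(Δφ²+q²Δλ²) = 15845.6 km
Excess = (15845.6 − 13841.2) / 13841.2 = 2004.4 / 13841.2 = 14.48% ≈ 14.5%

14.5%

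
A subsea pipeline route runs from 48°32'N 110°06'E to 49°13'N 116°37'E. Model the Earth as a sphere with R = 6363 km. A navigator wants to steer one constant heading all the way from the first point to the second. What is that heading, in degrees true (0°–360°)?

80.9°

Δψ = ln[tan(π/4+φ₂/2)/tan(π/4+φ₁/2)] = +0.0181
Δλ = +0.1137 rad (taken the short way round)
course = atan2(Δλ, Δψ) = 80.94°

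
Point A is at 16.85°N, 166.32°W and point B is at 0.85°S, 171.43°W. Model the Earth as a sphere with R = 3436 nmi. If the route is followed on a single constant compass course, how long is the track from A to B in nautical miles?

Rhumb course C = atan2(Δλ, Δψ) with Δψ = ln[tan(π/4+φ₂/2)/tan(π/4+φ₁/2)] = -0.3133, Δλ = -0.0892 → C = 195.89°
d = R·|Δφ| / |cos C| = 3436·0.30892 / 0.96178 = 1104 nmi

1104 nmi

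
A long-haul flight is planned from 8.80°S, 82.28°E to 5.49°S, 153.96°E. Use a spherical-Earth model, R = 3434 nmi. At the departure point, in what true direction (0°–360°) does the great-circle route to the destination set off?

N = sin Δλ·cos φ₂ = +0.9450;  D = cos φ₁ sin φ₂ − sin φ₁ cos φ₂ cos Δλ = -0.0467
initial course = atan2(N, D) = 92.83°

92.8°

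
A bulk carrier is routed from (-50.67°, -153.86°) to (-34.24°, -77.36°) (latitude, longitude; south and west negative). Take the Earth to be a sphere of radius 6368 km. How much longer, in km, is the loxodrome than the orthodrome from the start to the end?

241 km

Great circle: cos σ = sin φ₁ sin φ₂ + cos φ₁ cos φ₂ cos Δλ,  σ = 0.9794 rad → d_gc = 6236.7 km
Rhumb line: Δψ = +0.3923, q = Δφ/Δψ = 0.7310, d_rh = R√(Δφ²+q²Δλ²) = 6477.9 km
Excess = 6477.9 − 6236.7 = 241.2 ≈ 241 km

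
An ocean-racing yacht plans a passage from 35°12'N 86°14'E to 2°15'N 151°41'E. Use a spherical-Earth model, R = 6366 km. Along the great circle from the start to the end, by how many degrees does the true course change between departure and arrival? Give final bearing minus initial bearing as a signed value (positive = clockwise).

At departure: θ₁ = atan2(sin Δλ cos φ₂, cos φ₁ sin φ₂ − sin φ₁ cos φ₂ cos Δλ) = 102.84°
At arrival: θ₂ = atan2(sin Δλ cos φ₁, −cos φ₂ sin φ₁ + sin φ₂ cos φ₁ cos Δλ) = 127.13°
Δθ = θ₂ − θ₁ = +24.3°

+24.3°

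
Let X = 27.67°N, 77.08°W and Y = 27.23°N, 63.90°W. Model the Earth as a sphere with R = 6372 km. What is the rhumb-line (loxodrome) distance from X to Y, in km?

1302 km

Δψ = ln[tan(π/4+φ₂/2)/tan(π/4+φ₁/2)] = -0.0087;  Δφ = -0.0077 rad,  Δλ = +0.2300 rad
q = Δφ/Δψ = 0.8874
d = R·√(Δφ² + q²Δλ²) = 6372·0.20428 = 1302 km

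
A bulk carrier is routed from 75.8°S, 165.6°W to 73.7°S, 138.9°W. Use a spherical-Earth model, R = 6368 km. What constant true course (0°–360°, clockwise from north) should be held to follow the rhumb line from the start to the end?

73.3°

Meridional parts: M(φ₁)=-2.0830, M(φ₂)=-1.9434 → ΔM = +0.1396;  Δλ = +0.4660 rad
tan C = Δλ / ΔM = +3.3390 → C = 73.33°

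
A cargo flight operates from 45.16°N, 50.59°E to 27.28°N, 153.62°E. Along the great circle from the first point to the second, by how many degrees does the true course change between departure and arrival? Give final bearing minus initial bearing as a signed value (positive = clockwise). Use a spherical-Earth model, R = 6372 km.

+73.9°

Initial bearing θ₁ = atan2(sin Δλ cos φ₂, cos φ₁ sin φ₂ − sin φ₁ cos φ₂ cos Δλ) = 61.75°
Final bearing θ₂ = (initial bearing from the destination back to the start) + 180° = 135.66°
Δθ = θ₂ − θ₁ = +73.9°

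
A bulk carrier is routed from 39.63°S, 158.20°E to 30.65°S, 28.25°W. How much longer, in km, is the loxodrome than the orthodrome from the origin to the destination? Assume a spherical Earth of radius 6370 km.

3608 km

Great circle: cos σ = sin φ₁ sin φ₂ + cos φ₁ cos φ₂ cos Δλ,  σ = 1.9105 rad → d_gc = 12170.0 km
Rhumb line: Δψ = +0.1921, q = Δφ/Δψ = 0.8161, d_rh = R√(Δφ²+q²Δλ²) = 15777.7 km
Excess = 15777.7 − 12170.0 = 3607.7 ≈ 3608 km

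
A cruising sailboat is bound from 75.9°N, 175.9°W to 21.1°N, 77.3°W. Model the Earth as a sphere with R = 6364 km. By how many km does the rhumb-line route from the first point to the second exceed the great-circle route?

671 km

Great circle: cos σ = sin φ₁ sin φ₂ + cos φ₁ cos φ₂ cos Δλ,  σ = 1.2502 rad → d_gc = 7956.1 km
Rhumb line: Δψ = -1.7133, q = Δφ/Δψ = 0.5583, d_rh = R√(Δφ²+q²Δλ²) = 8627.2 km
Excess = 8627.2 − 7956.1 = 671.1 ≈ 671 km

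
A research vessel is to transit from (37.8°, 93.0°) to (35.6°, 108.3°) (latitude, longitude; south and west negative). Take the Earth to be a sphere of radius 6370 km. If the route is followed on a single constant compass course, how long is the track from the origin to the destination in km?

1385 km

Δψ = ln[tan(π/4+φ₂/2)/tan(π/4+φ₁/2)] = -0.0479;  Δφ = -0.0384 rad,  Δλ = +0.2670 rad
q = Δφ/Δψ = 0.8017
d = R·√(Δφ² + q²Δλ²) = 6370·0.21749 = 1385 km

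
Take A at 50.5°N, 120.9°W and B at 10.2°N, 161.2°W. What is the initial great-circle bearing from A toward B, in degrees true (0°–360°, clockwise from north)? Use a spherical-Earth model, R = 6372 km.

N = sin Δλ·cos φ₂ = -0.6366;  D = cos φ₁ sin φ₂ − sin φ₁ cos φ₂ cos Δλ = -0.4666
initial course = atan2(N, D) = 233.76°

233.8°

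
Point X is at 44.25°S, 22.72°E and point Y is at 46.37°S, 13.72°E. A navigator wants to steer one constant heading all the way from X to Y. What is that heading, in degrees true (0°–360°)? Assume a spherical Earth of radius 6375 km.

Meridional parts: M(φ₁)=-0.8630, M(φ₂)=-0.9156 → ΔM = -0.0526;  Δλ = -0.1571 rad
tan C = Δλ / ΔM = +2.9851 → C = 251.48°

251.5°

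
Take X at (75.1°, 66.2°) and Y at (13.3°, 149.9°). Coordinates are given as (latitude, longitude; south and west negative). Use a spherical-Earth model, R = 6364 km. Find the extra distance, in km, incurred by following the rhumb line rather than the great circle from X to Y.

450 km

Great circle: cos σ = sin φ₁ sin φ₂ + cos φ₁ cos φ₂ cos Δλ,  σ = 1.3183 rad → d_gc = 8390.0 km
Rhumb line: Δψ = -1.8001, q = Δφ/Δψ = 0.5992, d_rh = R√(Δφ²+q²Δλ²) = 8840.2 km
Excess = 8840.2 − 8390.0 = 450.2 ≈ 450 km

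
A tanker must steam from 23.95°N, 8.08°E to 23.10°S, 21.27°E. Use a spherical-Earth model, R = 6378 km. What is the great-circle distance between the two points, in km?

Haversine: a = sin²(Δφ/2)+cos φ₁ cos φ₂ sin²(Δλ/2) = 0.17041;  σ = 2·atan2(√a,√(1−a))
σ = 48.762° → d = Rσ = 6378·0.85106 = 5428 km

5428 km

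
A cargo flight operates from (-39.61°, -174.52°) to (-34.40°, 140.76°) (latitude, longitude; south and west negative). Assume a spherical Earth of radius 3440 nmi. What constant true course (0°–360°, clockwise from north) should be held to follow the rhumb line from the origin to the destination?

Δψ = ln[tan(π/4+φ₂/2)/tan(π/4+φ₁/2)] = +0.1140
Δλ = -0.7805 rad (taken the short way round)
course = atan2(Δλ, Δψ) = 278.31°

278.3°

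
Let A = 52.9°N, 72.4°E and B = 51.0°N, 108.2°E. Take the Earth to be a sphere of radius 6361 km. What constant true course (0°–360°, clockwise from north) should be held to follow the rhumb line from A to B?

Δψ = ln[tan(π/4+φ₂/2)/tan(π/4+φ₁/2)] = -0.0538
Δλ = +0.6248 rad (taken the short way round)
course = atan2(Δλ, Δψ) = 94.92°

94.9°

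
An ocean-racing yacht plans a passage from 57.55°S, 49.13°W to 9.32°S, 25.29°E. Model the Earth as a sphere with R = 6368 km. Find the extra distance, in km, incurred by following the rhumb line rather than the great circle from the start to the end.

223 km

Great circle: cos σ = sin φ₁ sin φ₂ + cos φ₁ cos φ₂ cos Δλ,  σ = 1.2882 rad → d_gc = 8203.1 km
Rhumb line: Δψ = +1.0710, q = Δφ/Δψ = 0.7859, d_rh = R√(Δφ²+q²Δλ²) = 8425.7 km
Excess = 8425.7 − 8203.1 = 222.6 ≈ 223 km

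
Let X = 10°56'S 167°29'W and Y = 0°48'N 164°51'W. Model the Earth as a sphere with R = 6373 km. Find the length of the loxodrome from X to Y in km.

Rhumb course C = atan2(Δλ, Δψ) with Δψ = ln[tan(π/4+φ₂/2)/tan(π/4+φ₁/2)] = +0.2060, Δλ = +0.0460 → C = 12.58°
d = R·|Δφ| / |cos C| = 6373·0.20479 / 0.97599 = 1337 km

1337 km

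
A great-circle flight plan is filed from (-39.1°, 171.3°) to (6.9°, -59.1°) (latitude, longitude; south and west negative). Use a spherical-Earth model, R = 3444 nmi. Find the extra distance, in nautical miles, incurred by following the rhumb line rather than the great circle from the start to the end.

269 nmi

Great circle: cos σ = sin φ₁ sin φ₂ + cos φ₁ cos φ₂ cos Δλ,  σ = 2.1735 rad → d_gc = 7485.5 nmi
Rhumb line: Δψ = +0.8633, q = Δφ/Δψ = 0.9300, d_rh = R√(Δφ²+q²Δλ²) = 7754.7 nmi
Excess = 7754.7 − 7485.5 = 269.2 ≈ 269 nmi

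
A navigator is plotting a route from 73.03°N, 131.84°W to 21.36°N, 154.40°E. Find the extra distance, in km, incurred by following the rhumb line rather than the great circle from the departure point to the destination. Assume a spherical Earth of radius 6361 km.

Great circle: cos σ = sin φ₁ sin φ₂ + cos φ₁ cos φ₂ cos Δλ,  σ = 1.1325 rad → d_gc = 7203.9 km
Rhumb line: Δψ = -1.5208, q = Δφ/Δψ = 0.5930, d_rh = R√(Δφ²+q²Δλ²) = 7515.7 km
Excess = 7515.7 − 7203.9 = 311.8 ≈ 312 km

312 km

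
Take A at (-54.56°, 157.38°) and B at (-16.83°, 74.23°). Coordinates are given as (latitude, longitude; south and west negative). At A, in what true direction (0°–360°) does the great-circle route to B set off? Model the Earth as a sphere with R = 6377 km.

θ = atan2( sin Δλ·cos φ₂ ,  cos φ₁ sin φ₂ − sin φ₁ cos φ₂ cos Δλ )
  = atan2(-0.9503, -0.0749) = 265.50°

265.5°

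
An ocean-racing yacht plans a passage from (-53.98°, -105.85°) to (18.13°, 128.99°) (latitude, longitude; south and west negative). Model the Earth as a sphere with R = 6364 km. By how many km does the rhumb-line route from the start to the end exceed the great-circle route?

631 km

Great circle: cos σ = sin φ₁ sin φ₂ + cos φ₁ cos φ₂ cos Δλ,  σ = 2.1816 rad → d_gc = 13883.6 km
Rhumb line: Δψ = +1.4454, q = Δφ/Δψ = 0.8707, d_rh = R√(Δφ²+q²Δλ²) = 14514.5 km
Excess = 14514.5 − 13883.6 = 630.9 ≈ 631 km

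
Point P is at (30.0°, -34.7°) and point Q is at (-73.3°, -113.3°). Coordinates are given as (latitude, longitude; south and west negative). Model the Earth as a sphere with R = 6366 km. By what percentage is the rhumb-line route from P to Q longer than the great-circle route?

2.4%

Great circle: σ = 2.0150 rad → d_gc = Rσ = 12827.4 km
Rhumb: Δφ = -1.8029, Δλ = -1.3718, Δψ = -2.4682, q = Δφ/Δψ = 0.7305 → d_rh = R√(Δφ²+q²Δλ²) = 13131.1 km
Excess = (13131.1 − 12827.4) / 12827.4 = 303.7 / 12827.4 = 2.37% ≈ 2.4%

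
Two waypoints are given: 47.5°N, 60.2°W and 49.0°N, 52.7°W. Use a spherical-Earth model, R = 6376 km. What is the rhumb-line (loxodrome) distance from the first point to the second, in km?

580 km

Rhumb course C = atan2(Δλ, Δψ) with Δψ = ln[tan(π/4+φ₂/2)/tan(π/4+φ₁/2)] = +0.0393, Δλ = +0.1309 → C = 73.28°
d = R·|Δφ| / |cos C| = 6376·0.02618 / 0.28769 = 580 km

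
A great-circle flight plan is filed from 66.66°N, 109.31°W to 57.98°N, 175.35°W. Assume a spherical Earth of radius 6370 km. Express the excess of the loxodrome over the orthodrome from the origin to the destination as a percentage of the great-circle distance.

Great circle: σ = 0.5281 rad → d_gc = Rσ = 3363.7 km
Rhumb: Δφ = -0.1515, Δλ = -1.1526, Δψ = -0.3287, q = Δφ/Δψ = 0.4608 → d_rh = R√(Δφ²+q²Δλ²) = 3518.4 km
Excess = (3518.4 − 3363.7) / 3363.7 = 154.7 / 3363.7 = 4.60% ≈ 4.6%

4.6%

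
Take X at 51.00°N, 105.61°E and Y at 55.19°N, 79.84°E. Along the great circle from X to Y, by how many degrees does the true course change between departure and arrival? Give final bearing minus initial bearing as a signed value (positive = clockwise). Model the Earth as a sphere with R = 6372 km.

At departure: θ₁ = atan2(sin Δλ cos φ₂, cos φ₁ sin φ₂ − sin φ₁ cos φ₂ cos Δλ) = 295.28°
At arrival: θ₂ = atan2(sin Δλ cos φ₁, −cos φ₂ sin φ₁ + sin φ₂ cos φ₁ cos Δλ) = 274.53°
Δθ = θ₂ − θ₁ = -20.7°

-20.7°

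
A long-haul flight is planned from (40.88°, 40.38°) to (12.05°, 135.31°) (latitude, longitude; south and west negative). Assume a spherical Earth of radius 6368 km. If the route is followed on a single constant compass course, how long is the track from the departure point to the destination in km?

Δψ = ln[tan(π/4+φ₂/2)/tan(π/4+φ₁/2)] = -0.5712;  Δφ = -0.5032 rad,  Δλ = +1.6568 rad
q = Δφ/Δψ = 0.8809
d = R·√(Δφ² + q²Δλ²) = 6368·1.54381 = 9831 km

9831 km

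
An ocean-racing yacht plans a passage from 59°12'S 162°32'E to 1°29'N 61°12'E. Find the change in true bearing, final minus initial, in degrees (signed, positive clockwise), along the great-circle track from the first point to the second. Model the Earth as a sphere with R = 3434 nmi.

+68.6°

At departure: θ₁ = atan2(sin Δλ cos φ₂, cos φ₁ sin φ₂ − sin φ₁ cos φ₂ cos Δλ) = 260.99°
At arrival: θ₂ = atan2(sin Δλ cos φ₁, −cos φ₂ sin φ₁ + sin φ₂ cos φ₁ cos Δλ) = 329.61°
Δθ = θ₂ − θ₁ = +68.6°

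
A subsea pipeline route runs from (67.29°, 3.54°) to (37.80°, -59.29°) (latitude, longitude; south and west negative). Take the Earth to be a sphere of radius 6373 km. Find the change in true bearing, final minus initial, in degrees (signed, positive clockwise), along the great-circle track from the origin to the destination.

At departure: θ₁ = atan2(sin Δλ cos φ₂, cos φ₁ sin φ₂ − sin φ₁ cos φ₂ cos Δλ) = 262.21°
At arrival: θ₂ = atan2(sin Δλ cos φ₁, −cos φ₂ sin φ₁ + sin φ₂ cos φ₁ cos Δλ) = 208.95°
Δθ = θ₂ − θ₁ = -53.3°

-53.3°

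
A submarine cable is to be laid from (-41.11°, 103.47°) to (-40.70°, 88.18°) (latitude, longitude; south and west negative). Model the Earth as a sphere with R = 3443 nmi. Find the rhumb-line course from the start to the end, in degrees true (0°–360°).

272.0°

Meridional parts: M(φ₁)=-0.7884, M(φ₂)=-0.7789 → ΔM = +0.0095;  Δλ = -0.2669 rad
tan C = Δλ / ΔM = -28.1855 → C = 272.03°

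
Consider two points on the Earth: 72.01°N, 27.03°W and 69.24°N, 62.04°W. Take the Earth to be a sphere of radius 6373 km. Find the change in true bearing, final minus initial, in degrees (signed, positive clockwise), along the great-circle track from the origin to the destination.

-33.1°

Initial bearing θ₁ = atan2(sin Δλ cos φ₂, cos φ₁ sin φ₂ − sin φ₁ cos φ₂ cos Δλ) = 273.57°
Final bearing θ₂ = (initial bearing from the destination back to the start) + 180° = 240.42°
Δθ = θ₂ − θ₁ = -33.1°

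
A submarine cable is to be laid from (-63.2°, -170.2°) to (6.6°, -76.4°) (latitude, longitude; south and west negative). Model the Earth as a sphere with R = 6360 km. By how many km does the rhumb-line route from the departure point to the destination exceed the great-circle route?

436 km

Great circle: cos σ = sin φ₁ sin φ₂ + cos φ₁ cos φ₂ cos Δλ,  σ = 1.7035 rad → d_gc = 10834.0 km
Rhumb line: Δψ = +1.5500, q = Δφ/Δψ = 0.7860, d_rh = R√(Δφ²+q²Δλ²) = 11269.7 km
Excess = 11269.7 − 10834.0 = 435.7 ≈ 436 km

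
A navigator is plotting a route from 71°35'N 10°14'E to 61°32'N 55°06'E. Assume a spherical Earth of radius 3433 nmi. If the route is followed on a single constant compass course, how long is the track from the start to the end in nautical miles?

Δψ = ln[tan(π/4+φ₂/2)/tan(π/4+φ₁/2)] = -0.4477;  Δφ = -0.1754 rad,  Δλ = +0.7831 rad
q = Δφ/Δψ = 0.3918
d = R·√(Δφ² + q²Δλ²) = 3433·0.35341 = 1213 nmi

1213 nmi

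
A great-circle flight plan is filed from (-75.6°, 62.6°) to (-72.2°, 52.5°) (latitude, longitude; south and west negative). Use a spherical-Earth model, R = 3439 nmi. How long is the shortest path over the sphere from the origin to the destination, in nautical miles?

264 nmi

Haversine: a = sin²(Δφ/2)+cos φ₁ cos φ₂ sin²(Δλ/2) = 0.00147;  σ = 2·atan2(√a,√(1−a))
σ = 4.393° → d = Rσ = 3439·0.07668 = 264 nmi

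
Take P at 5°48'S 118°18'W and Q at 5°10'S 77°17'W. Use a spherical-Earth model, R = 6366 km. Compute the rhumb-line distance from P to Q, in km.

4537 km

Δψ = ln[tan(π/4+φ₂/2)/tan(π/4+φ₁/2)] = +0.0111;  Δφ = +0.0111 rad,  Δλ = +0.7159 rad
q = Δφ/Δψ = 0.9954
d = R·√(Δφ² + q²Δλ²) = 6366·0.71268 = 4537 km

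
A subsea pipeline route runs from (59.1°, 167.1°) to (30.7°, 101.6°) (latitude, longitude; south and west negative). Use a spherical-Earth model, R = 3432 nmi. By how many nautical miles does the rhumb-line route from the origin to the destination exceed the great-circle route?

94 nmi

Great circle: cos σ = sin φ₁ sin φ₂ + cos φ₁ cos φ₂ cos Δλ,  σ = 0.9005 rad → d_gc = 3090.6 nmi
Rhumb line: Δψ = -0.7225, q = Δφ/Δψ = 0.6861, d_rh = R√(Δφ²+q²Δλ²) = 3184.2 nmi
Excess = 3184.2 − 3090.6 = 93.6 ≈ 94 nmi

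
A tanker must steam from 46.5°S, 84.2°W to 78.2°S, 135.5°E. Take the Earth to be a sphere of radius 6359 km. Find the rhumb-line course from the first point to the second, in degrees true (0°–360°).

Meridional parts: M(φ₁)=-0.9189, M(φ₂)=-2.2697 → ΔM = -1.3508;  Δλ = -2.4487 rad
tan C = Δλ / ΔM = +1.8127 → C = 241.12°

241.1°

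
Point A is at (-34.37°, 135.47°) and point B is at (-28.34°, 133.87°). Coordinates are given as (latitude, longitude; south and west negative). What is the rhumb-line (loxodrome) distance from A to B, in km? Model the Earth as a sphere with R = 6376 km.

688 km

Δψ = ln[tan(π/4+φ₂/2)/tan(π/4+φ₁/2)] = +0.1233;  Δφ = +0.1052 rad,  Δλ = -0.0279 rad
q = Δφ/Δψ = 0.8533
d = R·√(Δφ² + q²Δλ²) = 6376·0.10791 = 688 km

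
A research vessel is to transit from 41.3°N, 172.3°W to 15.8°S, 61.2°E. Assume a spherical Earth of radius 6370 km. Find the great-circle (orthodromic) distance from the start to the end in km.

14183 km

Haversine: a = sin²(Δφ/2)+cos φ₁ cos φ₂ sin²(Δλ/2) = 0.80485;  σ = 2·atan2(√a,√(1−a))
σ = 127.567° → d = Rσ = 6370·2.22647 = 14183 km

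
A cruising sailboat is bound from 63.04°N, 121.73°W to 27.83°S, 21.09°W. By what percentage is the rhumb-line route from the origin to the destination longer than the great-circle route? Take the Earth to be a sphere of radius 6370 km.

2.8%

Great circle: σ = 2.0830 rad → d_gc = Rσ = 13269.0 km
Rhumb: Δφ = -1.5860, Δλ = +1.7565, Δψ = -1.9344, q = Δφ/Δψ = 0.8199 → d_rh = R√(Δφ²+q²Δλ²) = 13646.3 km
Excess = (13646.3 − 13269.0) / 13269.0 = 377.3 / 13269.0 = 2.84% ≈ 2.8%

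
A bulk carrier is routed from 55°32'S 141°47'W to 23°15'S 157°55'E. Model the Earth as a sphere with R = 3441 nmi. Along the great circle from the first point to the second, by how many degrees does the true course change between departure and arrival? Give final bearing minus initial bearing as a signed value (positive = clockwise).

At departure: θ₁ = atan2(sin Δλ cos φ₂, cos φ₁ sin φ₂ − sin φ₁ cos φ₂ cos Δλ) = 280.78°
At arrival: θ₂ = atan2(sin Δλ cos φ₁, −cos φ₂ sin φ₁ + sin φ₂ cos φ₁ cos Δλ) = 322.77°
Δθ = θ₂ − θ₁ = +42.0°

+42.0°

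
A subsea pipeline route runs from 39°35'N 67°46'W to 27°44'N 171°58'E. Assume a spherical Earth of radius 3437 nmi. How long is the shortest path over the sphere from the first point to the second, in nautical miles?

5561 nmi

Haversine: a = sin²(Δφ/2)+cos φ₁ cos φ₂ sin²(Δλ/2) = 0.52365;  σ = 2·atan2(√a,√(1−a))
σ = 92.711° → d = Rσ = 3437·1.61812 = 5561 nmi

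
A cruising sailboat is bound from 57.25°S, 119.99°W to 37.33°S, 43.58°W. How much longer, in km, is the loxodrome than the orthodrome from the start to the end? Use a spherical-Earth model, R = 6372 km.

Great circle: cos σ = sin φ₁ sin φ₂ + cos φ₁ cos φ₂ cos Δλ,  σ = 0.9134 rad → d_gc = 5820.0 km
Rhumb line: Δψ = +0.5215, q = Δφ/Δψ = 0.6667, d_rh = R√(Δφ²+q²Δλ²) = 6083.0 km
Excess = 6083.0 − 5820.0 = 263.0 ≈ 263 km

263 km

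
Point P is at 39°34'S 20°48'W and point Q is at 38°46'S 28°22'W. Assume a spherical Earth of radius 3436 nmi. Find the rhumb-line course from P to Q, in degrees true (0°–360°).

Meridional parts: M(φ₁)=-0.7531, M(φ₂)=-0.7351 → ΔM = +0.0180;  Δλ = -0.1321 rad
tan C = Δλ / ΔM = -7.3330 → C = 277.77°

277.8°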